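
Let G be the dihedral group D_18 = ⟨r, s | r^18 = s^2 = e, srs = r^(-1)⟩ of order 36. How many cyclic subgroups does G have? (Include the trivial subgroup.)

24

Group the elements of G by the cyclic subgroup they generate; each cyclic subgroup of order d accounts for φ(d) elements.
Cyclic subgroups by order — order 1: 1; order 2: 19; order 3: 1; order 6: 1; order 9: 1; order 18: 1.
Total: 24.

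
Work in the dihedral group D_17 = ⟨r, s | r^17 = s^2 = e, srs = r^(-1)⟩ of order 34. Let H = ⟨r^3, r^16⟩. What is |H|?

17

|⟨r^3⟩| = 17 and |⟨r^16⟩| = 17, so |H| is a multiple of lcm(17, 17) = 17 and divides |G| = 34.
Closing under the operation: H = {e, r, r^2, r^3, r^4, r^5, r^6, r^7, r^8, r^9, r^10, r^11, r^12, r^13, r^14, r^15, r^16}, so |H| = 17.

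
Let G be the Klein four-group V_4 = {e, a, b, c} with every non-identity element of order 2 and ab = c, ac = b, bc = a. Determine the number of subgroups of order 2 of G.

|G| = 4 and 2 | 4, so subgroups of order 2 are possible by Lagrange.
The subgroups of order 2 are: {e, a}; {e, b}; {e, c}.
So G has 3 subgroups of order 2.

3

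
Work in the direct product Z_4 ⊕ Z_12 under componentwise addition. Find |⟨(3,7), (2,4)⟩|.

24

|⟨(3,7)⟩| = 12 and |⟨(2,4)⟩| = 6, so |H| is a multiple of lcm(12, 6) = 12 and divides |G| = 48.
Closing under the operation: H = {(0,0), (0,2), (0,4), (0,6), (0,8), (0,10), (1,1), (1,3), (1,5), (1,7), (1,9), (1,11), (2,0), (2,2), (2,4), (2,6), (2,8), (2,10), (3,1), (3,3), (3,5), (3,7), (3,9), (3,11)}, so |H| = 24.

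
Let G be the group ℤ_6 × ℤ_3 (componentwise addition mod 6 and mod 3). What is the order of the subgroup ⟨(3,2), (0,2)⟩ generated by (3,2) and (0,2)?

6

|⟨(3,2)⟩| = 6 and |⟨(0,2)⟩| = 3, so |H| is a multiple of lcm(6, 3) = 6 and divides |G| = 18.
Closing under the operation: H = {(0,0), (0,1), (0,2), (3,0), (3,1), (3,2)}, so |H| = 6.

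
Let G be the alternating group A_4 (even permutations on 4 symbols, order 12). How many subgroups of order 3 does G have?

|G| = 12 and 3 | 12, so subgroups of order 3 are possible by Lagrange.
The subgroups of order 3 are: {e, (1 2 3), (1 3 2)}; {e, (1 2 4), (1 4 2)}; {e, (1 3 4), (1 4 3)}; {e, (2 3 4), (2 4 3)}.
So G has 4 subgroups of order 3.

4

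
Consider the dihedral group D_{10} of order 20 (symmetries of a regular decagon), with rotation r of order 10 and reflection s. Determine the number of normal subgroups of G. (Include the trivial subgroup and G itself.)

G has 22 subgroups. Checking conjugation-invariance by order — order 1: 1/1 normal; order 2: 1/11 normal; order 4: 0/5 normal; order 5: 1/1 normal; order 10: 3/3 normal; order 20: 1/1 normal.
Total normal subgroups: 7.

7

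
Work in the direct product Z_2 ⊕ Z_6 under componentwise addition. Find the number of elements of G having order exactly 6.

6

An element (a,b) has order lcm(ord(a), ord(b)); count pairs with lcm equal to 6.
Enumerating gives 6 such elements.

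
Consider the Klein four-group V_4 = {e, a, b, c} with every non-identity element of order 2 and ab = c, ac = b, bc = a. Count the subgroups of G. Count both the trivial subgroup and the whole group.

5

|G| = 4, so by Lagrange every subgroup order divides 4. Divisors: 1, 2, 4.
Subgroups by order — order 1: 1; order 2: 3; order 4: 1.
Total: 1 + 3 + 1 = 5.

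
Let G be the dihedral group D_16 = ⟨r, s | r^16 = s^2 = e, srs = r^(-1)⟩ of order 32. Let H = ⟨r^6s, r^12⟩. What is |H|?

8

|⟨r^6s⟩| = 2 and |⟨r^12⟩| = 4, so |H| is a multiple of lcm(2, 4) = 4 and divides |G| = 32.
Closing under the operation: H = {e, r^4, r^8, r^12, r^2s, r^6s, r^10s, r^14s}, so |H| = 8.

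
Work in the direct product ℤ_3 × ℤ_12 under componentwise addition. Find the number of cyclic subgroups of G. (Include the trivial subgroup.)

15

A cyclic subgroup of order d is generated by each of its φ(d) elements of order d, so the cyclic subgroups of order d number (#elements of order d)/φ(d).
Cyclic subgroups by order — order 1: 1; order 2: 1; order 3: 4; order 4: 1; order 6: 4; order 12: 4.
Total: 15.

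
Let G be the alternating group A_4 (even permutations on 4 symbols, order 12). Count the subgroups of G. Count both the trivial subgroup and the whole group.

|G| = 12, so by Lagrange every subgroup order divides 12. Divisors: 1, 2, 3, 4, 6, 12.
Subgroups by order — order 1: 1; order 2: 3; order 3: 4; order 4: 1; order 6: 0; order 12: 1.
Total: 1 + 3 + 4 + 1 + 0 + 1 = 10.

10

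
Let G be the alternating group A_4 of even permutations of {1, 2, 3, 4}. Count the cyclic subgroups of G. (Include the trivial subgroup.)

8

Each element a generates a cyclic subgroup ⟨a⟩; distinct elements may generate the same one (a cyclic group of order d has φ(d) generators).
Cyclic subgroups by order — order 1: 1; order 2: 3; order 3: 4.
Total: 8.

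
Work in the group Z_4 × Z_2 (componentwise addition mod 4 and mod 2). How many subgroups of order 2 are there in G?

|G| = 8 and 2 | 8, so subgroups of order 2 are possible by Lagrange.
The subgroups of order 2 are: {(0,0), (0,1)}; {(0,0), (2,0)}; {(0,0), (2,1)}.
So G has 3 subgroups of order 2.

3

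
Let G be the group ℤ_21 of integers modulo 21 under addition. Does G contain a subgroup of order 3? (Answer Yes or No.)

3 | 21. A subgroup of order 3 is {0, 7, 14}.

Yes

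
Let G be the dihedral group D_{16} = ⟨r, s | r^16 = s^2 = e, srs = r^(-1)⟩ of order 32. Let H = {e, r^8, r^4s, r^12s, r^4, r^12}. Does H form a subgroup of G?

No

|H| = 6 does not divide |G| = 32, so by Lagrange H is not a subgroup.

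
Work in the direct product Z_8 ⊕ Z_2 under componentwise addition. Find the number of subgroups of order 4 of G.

|G| = 16 and 4 | 16, so subgroups of order 4 are possible by Lagrange.
The subgroups of order 4 are: {(0,0), (0,1), (4,0), (4,1)}; {(0,0), (2,0), (4,0), (6,0)}; {(0,0), (2,1), (4,0), (6,1)}.
So G has 3 subgroups of order 4.

3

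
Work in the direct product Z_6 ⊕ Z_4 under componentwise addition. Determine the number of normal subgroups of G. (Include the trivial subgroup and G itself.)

G is abelian, so every subgroup is normal.
G has 16 subgroups in total, hence 16 normal subgroups.

16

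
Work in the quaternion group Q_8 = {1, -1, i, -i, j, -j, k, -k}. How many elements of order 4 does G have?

6

The elements of order 4 are: i, -i, j, -j, k, -k.
That's 6.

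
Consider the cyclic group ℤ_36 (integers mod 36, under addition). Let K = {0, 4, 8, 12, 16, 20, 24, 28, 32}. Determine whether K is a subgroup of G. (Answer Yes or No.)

Yes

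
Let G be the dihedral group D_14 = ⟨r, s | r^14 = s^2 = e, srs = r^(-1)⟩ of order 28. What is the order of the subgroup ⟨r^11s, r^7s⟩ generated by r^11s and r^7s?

|⟨r^11s⟩| = 2 and |⟨r^7s⟩| = 2, so |H| is a multiple of lcm(2, 2) = 2 and divides |G| = 28.
Closing under the operation: H = {e, r^2, r^4, r^6, r^8, r^10, r^12, rs, r^3s, r^5s, r^7s, r^9s, r^11s, r^13s}, so |H| = 14.

14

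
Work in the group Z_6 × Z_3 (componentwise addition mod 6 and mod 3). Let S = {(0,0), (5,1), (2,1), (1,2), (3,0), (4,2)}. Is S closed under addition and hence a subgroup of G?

|S| = 6 divides |G| = 18, consistent with Lagrange.
S contains the identity, every element's inverse is in S, and S is closed under +: it is a subgroup.
In fact S = ⟨(1,2)⟩.

Yes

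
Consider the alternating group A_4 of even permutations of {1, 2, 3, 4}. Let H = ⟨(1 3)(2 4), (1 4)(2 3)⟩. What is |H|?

|⟨(1 3)(2 4)⟩| = 2 and |⟨(1 4)(2 3)⟩| = 2, so |H| is a multiple of lcm(2, 2) = 2 and divides |G| = 12.
Closing under the operation: H = {e, (1 2)(3 4), (1 3)(2 4), (1 4)(2 3)}, so |H| = 4.

4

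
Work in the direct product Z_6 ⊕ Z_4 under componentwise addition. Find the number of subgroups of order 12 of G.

|G| = 24 and 12 | 24, so subgroups of order 12 are possible by Lagrange.
The subgroups of order 12 are: {(0,0), (0,1), (0,2), (0,3), (2,0), (2,1), (2,2), (2,3), (4,0), (4,1), (4,2), (4,3)}; {(0,0), (0,2), (1,0), (1,2), (2,0), (2,2), (3,0), (3,2), (4,0), (4,2), (5,0), (5,2)}; {(0,0), (0,2), (1,1), (1,3), (2,0), (2,2), (3,1), (3,3), (4,0), (4,2), (5,1), (5,3)}.
So G has 3 subgroups of order 12.

3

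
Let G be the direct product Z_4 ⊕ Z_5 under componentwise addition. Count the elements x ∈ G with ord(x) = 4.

2

An element (a,b) has order lcm(ord(a), ord(b)); count pairs with lcm equal to 4.
Enumerating gives 2 such elements.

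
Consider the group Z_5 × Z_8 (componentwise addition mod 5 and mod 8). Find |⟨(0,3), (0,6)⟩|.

8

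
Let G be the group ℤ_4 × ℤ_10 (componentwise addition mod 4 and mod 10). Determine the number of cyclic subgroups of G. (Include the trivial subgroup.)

12

Each element a generates a cyclic subgroup ⟨a⟩; distinct elements may generate the same one (a cyclic group of order d has φ(d) generators).
Cyclic subgroups by order — order 1: 1; order 2: 3; order 4: 2; order 5: 1; order 10: 3; order 20: 2.
Total: 12.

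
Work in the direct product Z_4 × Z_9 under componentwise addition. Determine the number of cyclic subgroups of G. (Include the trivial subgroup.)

A cyclic subgroup of order d is generated by each of its φ(d) elements of order d, so the cyclic subgroups of order d number (#elements of order d)/φ(d).
Cyclic subgroups by order — order 1: 1; order 2: 1; order 3: 1; order 4: 1; order 6: 1; order 9: 1; order 12: 1; order 18: 1; order 36: 1.
Total: 9.

9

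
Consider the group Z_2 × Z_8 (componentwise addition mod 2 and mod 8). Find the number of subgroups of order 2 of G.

|G| = 16 and 2 | 16, so subgroups of order 2 are possible by Lagrange.
The subgroups of order 2 are: {(0,0), (0,4)}; {(0,0), (1,0)}; {(0,0), (1,4)}.
So G has 3 subgroups of order 2.

3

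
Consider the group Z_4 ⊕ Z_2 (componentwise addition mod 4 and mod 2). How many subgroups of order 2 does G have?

3

|G| = 8 and 2 | 8, so subgroups of order 2 are possible by Lagrange.
The subgroups of order 2 are: {(0,0), (0,1)}; {(0,0), (2,0)}; {(0,0), (2,1)}.
So G has 3 subgroups of order 2.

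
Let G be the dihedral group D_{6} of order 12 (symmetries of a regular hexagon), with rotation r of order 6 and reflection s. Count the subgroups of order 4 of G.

3

|G| = 12 and 4 | 12, so subgroups of order 4 are possible by Lagrange.
The subgroups of order 4 are: {e, r^3, r^2s, r^5s}; {e, r^3, s, r^3s}; {e, r^3, rs, r^4s}.
So G has 3 subgroups of order 4.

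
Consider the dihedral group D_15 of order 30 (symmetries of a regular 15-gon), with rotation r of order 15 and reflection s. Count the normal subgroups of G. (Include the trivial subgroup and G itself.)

5

G has 28 subgroups. Checking conjugation-invariance by order — order 1: 1/1 normal; order 2: 0/15 normal; order 3: 1/1 normal; order 5: 1/1 normal; order 6: 0/5 normal; order 10: 0/3 normal; order 15: 1/1 normal; order 30: 1/1 normal.
Total normal subgroups: 5.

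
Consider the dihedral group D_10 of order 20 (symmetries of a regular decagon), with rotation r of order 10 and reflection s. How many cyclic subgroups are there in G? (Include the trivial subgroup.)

14

Group the elements of G by the cyclic subgroup they generate; each cyclic subgroup of order d accounts for φ(d) elements.
Cyclic subgroups by order — order 1: 1; order 2: 11; order 5: 1; order 10: 1.
Total: 14.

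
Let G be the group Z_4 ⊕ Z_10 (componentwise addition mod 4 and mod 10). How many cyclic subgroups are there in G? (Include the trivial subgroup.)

12

Group the elements of G by the cyclic subgroup they generate; each cyclic subgroup of order d accounts for φ(d) elements.
Cyclic subgroups by order — order 1: 1; order 2: 3; order 4: 2; order 5: 1; order 10: 3; order 20: 2.
Total: 12.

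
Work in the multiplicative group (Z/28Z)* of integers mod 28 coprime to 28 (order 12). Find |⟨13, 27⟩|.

4

|⟨13⟩| = 2 and |⟨27⟩| = 2, so |H| is a multiple of lcm(2, 2) = 2 and divides |G| = 12.
Closing under the operation: H = {1, 13, 15, 27}, so |H| = 4.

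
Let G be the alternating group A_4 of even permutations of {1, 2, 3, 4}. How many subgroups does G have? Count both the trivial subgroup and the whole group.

10

|G| = 12, so by Lagrange every subgroup order divides 12. Divisors: 1, 2, 3, 4, 6, 12.
Subgroups by order — order 1: 1; order 2: 3; order 3: 4; order 4: 1; order 6: 0; order 12: 1.
Total: 1 + 3 + 4 + 1 + 0 + 1 = 10.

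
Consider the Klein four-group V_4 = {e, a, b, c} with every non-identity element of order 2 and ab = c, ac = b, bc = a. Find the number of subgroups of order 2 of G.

3

|G| = 4 and 2 | 4, so subgroups of order 2 are possible by Lagrange.
The subgroups of order 2 are: {e, a}; {e, b}; {e, c}.
So G has 3 subgroups of order 2.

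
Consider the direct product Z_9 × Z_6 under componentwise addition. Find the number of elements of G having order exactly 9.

18

An element (a,b) has order lcm(ord(a), ord(b)); count pairs with lcm equal to 9.
Enumerating gives 18 such elements.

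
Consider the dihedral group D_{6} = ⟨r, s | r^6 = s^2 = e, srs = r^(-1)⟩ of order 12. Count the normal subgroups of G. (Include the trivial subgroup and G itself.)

G has 16 subgroups. Checking conjugation-invariance by order — order 1: 1/1 normal; order 2: 1/7 normal; order 3: 1/1 normal; order 4: 0/3 normal; order 6: 3/3 normal; order 12: 1/1 normal.
Total normal subgroups: 7.

7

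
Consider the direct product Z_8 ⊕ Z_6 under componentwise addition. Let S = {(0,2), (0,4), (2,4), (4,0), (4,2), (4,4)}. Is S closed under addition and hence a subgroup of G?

The identity (0,0) ∉ S, so S is not a subgroup.

No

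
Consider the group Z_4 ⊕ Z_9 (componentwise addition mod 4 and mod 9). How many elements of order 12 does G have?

4

An element (a,b) has order lcm(ord(a), ord(b)); count pairs with lcm equal to 12.
Enumerating gives 4 such elements.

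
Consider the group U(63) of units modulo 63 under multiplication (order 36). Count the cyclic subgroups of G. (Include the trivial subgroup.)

20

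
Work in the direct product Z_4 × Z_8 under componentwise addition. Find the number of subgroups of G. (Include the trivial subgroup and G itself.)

22

|G| = 32, so by Lagrange every subgroup order divides 32. Divisors: 1, 2, 4, 8, 16, 32.
Subgroups by order — order 1: 1; order 2: 3; order 4: 7; order 8: 7; order 16: 3; order 32: 1.
Total: 1 + 3 + 7 + 7 + 3 + 1 = 22.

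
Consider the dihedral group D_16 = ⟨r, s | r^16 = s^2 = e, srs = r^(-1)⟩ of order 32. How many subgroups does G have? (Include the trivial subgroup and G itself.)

36

|G| = 32, so by Lagrange every subgroup order divides 32. Divisors: 1, 2, 4, 8, 16, 32.
Subgroups by order — order 1: 1; order 2: 17; order 4: 9; order 8: 5; order 16: 3; order 32: 1.
Total: 1 + 17 + 9 + 5 + 3 + 1 = 36.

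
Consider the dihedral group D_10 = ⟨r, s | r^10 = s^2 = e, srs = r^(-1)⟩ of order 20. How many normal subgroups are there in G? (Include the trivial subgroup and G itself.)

7

G has 22 subgroups. Checking conjugation-invariance by order — order 1: 1/1 normal; order 2: 1/11 normal; order 4: 0/5 normal; order 5: 1/1 normal; order 10: 3/3 normal; order 20: 1/1 normal.
Total normal subgroups: 7.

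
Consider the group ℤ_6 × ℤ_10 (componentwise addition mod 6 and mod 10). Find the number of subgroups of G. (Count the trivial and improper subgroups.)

20

|G| = 60, so by Lagrange every subgroup order divides 60. Divisors: 1, 2, 3, 4, 5, 6, 10, 12, 15, 20, 30, 60.
Subgroups by order — order 1: 1; order 2: 3; order 3: 1; order 4: 1; order 5: 1; order 6: 3; order 10: 3; order 12: 1; order 15: 1; order 20: 1; order 30: 3; order 60: 1.
Total: 1 + 3 + 1 + 1 + 1 + 3 + 3 + 1 + 1 + 1 + 3 + 1 = 20.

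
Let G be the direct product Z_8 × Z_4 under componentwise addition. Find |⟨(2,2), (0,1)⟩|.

|⟨(2,2)⟩| = 4 and |⟨(0,1)⟩| = 4, so |H| is a multiple of lcm(4, 4) = 4 and divides |G| = 32.
Closing under the operation: H = {(0,0), (0,1), (0,2), (0,3), (2,0), (2,1), (2,2), (2,3), (4,0), (4,1), (4,2), (4,3), (6,0), (6,1), (6,2), (6,3)}, so |H| = 16.

16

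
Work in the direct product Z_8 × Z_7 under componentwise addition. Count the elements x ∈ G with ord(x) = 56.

An element (a,b) has order lcm(ord(a), ord(b)); count pairs with lcm equal to 56.
Enumerating gives 24 such elements.

24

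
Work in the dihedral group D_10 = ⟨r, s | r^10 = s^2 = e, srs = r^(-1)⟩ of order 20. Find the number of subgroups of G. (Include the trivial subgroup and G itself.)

|G| = 20, so by Lagrange every subgroup order divides 20. Divisors: 1, 2, 4, 5, 10, 20.
Subgroups by order — order 1: 1; order 2: 11; order 4: 5; order 5: 1; order 10: 3; order 20: 1.
Total: 1 + 11 + 5 + 1 + 3 + 1 = 22.

22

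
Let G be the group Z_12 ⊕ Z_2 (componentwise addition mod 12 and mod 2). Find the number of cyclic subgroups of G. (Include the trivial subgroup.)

12

Group the elements of G by the cyclic subgroup they generate; each cyclic subgroup of order d accounts for φ(d) elements.
Cyclic subgroups by order — order 1: 1; order 2: 3; order 3: 1; order 4: 2; order 6: 3; order 12: 2.
Total: 12.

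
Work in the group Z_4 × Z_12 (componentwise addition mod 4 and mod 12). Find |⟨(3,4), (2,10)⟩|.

|⟨(3,4)⟩| = 12 and |⟨(2,10)⟩| = 6, so |H| is a multiple of lcm(12, 6) = 12 and divides |G| = 48.
Closing under the operation: H = {(0,0), (0,2), (0,4), (0,6), (0,8), (0,10), (1,0), (1,2), (1,4), (1,6), (1,8), (1,10), (2,0), (2,2), (2,4), (2,6), (2,8), (2,10), (3,0), (3,2), (3,4), (3,6), (3,8), (3,10)}, so |H| = 24.

24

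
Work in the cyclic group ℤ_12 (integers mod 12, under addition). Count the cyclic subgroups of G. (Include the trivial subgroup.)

Group the elements of G by the cyclic subgroup they generate; each cyclic subgroup of order d accounts for φ(d) elements.
Cyclic subgroups by order — order 1: 1; order 2: 1; order 3: 1; order 4: 1; order 6: 1; order 12: 1.
Total: 6.

6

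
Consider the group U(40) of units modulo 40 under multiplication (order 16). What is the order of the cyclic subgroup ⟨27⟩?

Compute successive powers of 27 mod 40: 27, 9, 3, 1; 27^4 ≡ 1 (mod 40).
So |⟨27⟩| = 4.

4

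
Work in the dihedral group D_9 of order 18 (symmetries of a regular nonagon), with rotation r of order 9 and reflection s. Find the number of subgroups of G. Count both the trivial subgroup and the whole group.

|G| = 18, so by Lagrange every subgroup order divides 18. Divisors: 1, 2, 3, 6, 9, 18.
Subgroups by order — order 1: 1; order 2: 9; order 3: 1; order 6: 3; order 9: 1; order 18: 1.
Total: 1 + 9 + 1 + 3 + 1 + 1 = 16.

16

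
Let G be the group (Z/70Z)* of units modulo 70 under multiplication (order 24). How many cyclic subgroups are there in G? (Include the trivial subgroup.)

12

Each element a generates a cyclic subgroup ⟨a⟩; distinct elements may generate the same one (a cyclic group of order d has φ(d) generators).
Cyclic subgroups by order — order 1: 1; order 2: 3; order 3: 1; order 4: 2; order 6: 3; order 12: 2.
Total: 12.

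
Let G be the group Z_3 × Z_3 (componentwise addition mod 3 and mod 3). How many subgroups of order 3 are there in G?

4

|G| = 9 and 3 | 9, so subgroups of order 3 are possible by Lagrange.
The subgroups of order 3 are: {(0,0), (0,1), (0,2)}; {(0,0), (1,0), (2,0)}; {(0,0), (1,1), (2,2)}; {(0,0), (1,2), (2,1)}.
So G has 4 subgroups of order 3.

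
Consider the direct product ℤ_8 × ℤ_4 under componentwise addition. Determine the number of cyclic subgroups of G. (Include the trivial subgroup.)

14

Group the elements of G by the cyclic subgroup they generate; each cyclic subgroup of order d accounts for φ(d) elements.
Cyclic subgroups by order — order 1: 1; order 2: 3; order 4: 6; order 8: 4.
Total: 14.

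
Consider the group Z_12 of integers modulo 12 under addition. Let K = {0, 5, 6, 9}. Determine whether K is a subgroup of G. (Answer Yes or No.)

No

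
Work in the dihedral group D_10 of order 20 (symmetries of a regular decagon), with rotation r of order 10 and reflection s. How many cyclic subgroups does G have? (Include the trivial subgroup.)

14

Each element a generates a cyclic subgroup ⟨a⟩; distinct elements may generate the same one (a cyclic group of order d has φ(d) generators).
Cyclic subgroups by order — order 1: 1; order 2: 11; order 5: 1; order 10: 1.
Total: 14.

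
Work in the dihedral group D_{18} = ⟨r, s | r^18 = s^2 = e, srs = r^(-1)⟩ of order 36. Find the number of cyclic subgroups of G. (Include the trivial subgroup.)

24

A cyclic subgroup of order d is generated by each of its φ(d) elements of order d, so the cyclic subgroups of order d number (#elements of order d)/φ(d).
Cyclic subgroups by order — order 1: 1; order 2: 19; order 3: 1; order 6: 1; order 9: 1; order 18: 1.
Total: 24.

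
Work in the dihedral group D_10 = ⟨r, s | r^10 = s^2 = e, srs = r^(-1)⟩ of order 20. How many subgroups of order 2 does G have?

11

|G| = 20 and 2 | 20, so subgroups of order 2 are possible by Lagrange.
The subgroups of order 2 are: {e, r^2s}; {e, r^3s}; {e, r^4s}; {e, r^5}; … (11 in all).
So G has 11 subgroups of order 2.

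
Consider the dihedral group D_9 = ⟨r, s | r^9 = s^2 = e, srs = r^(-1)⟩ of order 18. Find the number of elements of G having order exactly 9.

6

The elements of order 9 are: r, r^2, r^4, r^5, r^7, r^8.
That's 6.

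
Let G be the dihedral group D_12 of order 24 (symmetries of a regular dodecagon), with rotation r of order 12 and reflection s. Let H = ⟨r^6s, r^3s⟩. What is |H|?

8

|⟨r^6s⟩| = 2 and |⟨r^3s⟩| = 2, so |H| is a multiple of lcm(2, 2) = 2 and divides |G| = 24.
Closing under the operation: H = {e, r^3, r^6, r^9, s, r^3s, r^6s, r^9s}, so |H| = 8.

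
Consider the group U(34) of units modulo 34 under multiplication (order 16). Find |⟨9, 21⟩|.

|⟨9⟩| = 8 and |⟨21⟩| = 4, so |H| is a multiple of lcm(8, 4) = 8 and divides |G| = 16.
Closing under the operation: H = {1, 9, 13, 15, 19, 21, 25, 33}, so |H| = 8.

8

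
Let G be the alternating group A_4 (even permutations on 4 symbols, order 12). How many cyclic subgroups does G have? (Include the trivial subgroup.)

Each element a generates a cyclic subgroup ⟨a⟩; distinct elements may generate the same one (a cyclic group of order d has φ(d) generators).
Cyclic subgroups by order — order 1: 1; order 2: 3; order 3: 4.
Total: 8.

8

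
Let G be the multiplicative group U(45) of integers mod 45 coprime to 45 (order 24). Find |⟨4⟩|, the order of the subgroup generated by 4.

6

Compute successive powers of 4 mod 45: 4, 16, 19, 31, 34, 1; 4^6 ≡ 1 (mod 45).
So |⟨4⟩| = 6.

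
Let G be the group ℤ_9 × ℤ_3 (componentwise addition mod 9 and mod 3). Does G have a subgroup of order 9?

Yes

9 | 27. A subgroup of order 9 is {(0,0), (0,1), (0,2), (3,0), (3,1), (3,2), (6,0), (6,1), (6,2)}.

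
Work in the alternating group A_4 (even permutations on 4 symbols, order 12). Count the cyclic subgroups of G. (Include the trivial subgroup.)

8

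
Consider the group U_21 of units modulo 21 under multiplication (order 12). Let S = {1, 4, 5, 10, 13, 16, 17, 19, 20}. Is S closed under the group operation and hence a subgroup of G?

No

|S| = 9 does not divide |G| = 12, so by Lagrange S is not a subgroup.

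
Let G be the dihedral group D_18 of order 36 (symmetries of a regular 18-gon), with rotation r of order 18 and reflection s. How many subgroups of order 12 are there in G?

|G| = 36 and 12 | 36, so subgroups of order 12 are possible by Lagrange.
The subgroups of order 12 are: {e, r^3, r^6, r^9, r^12, r^15, rs, r^4s, r^7s, r^10s, r^13s, r^16s}; {e, r^3, r^6, r^9, r^12, r^15, r^2s, r^5s, r^8s, r^11s, r^14s, r^17s}; {e, r^3, r^6, r^9, r^12, r^15, s, r^3s, r^6s, r^9s, r^12s, r^15s}.
So G has 3 subgroups of order 12.

3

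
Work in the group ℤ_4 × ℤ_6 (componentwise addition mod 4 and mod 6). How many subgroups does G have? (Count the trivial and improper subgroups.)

16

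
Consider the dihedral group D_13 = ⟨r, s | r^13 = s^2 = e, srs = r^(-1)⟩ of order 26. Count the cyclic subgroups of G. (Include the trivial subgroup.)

A cyclic subgroup of order d is generated by each of its φ(d) elements of order d, so the cyclic subgroups of order d number (#elements of order d)/φ(d).
Cyclic subgroups by order — order 1: 1; order 2: 13; order 13: 1.
Total: 15.

15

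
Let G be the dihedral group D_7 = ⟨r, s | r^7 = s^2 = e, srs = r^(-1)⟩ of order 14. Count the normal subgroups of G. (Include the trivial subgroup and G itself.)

G has 10 subgroups. Checking conjugation-invariance by order — order 1: 1/1 normal; order 2: 0/7 normal; order 7: 1/1 normal; order 14: 1/1 normal.
Total normal subgroups: 3.

3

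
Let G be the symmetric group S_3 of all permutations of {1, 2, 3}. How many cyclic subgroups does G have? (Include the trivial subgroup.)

5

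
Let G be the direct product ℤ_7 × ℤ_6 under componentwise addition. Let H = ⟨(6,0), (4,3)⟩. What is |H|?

|⟨(6,0)⟩| = 7 and |⟨(4,3)⟩| = 14, so |H| is a multiple of lcm(7, 14) = 14 and divides |G| = 42.
Closing under the operation: H = {(0,0), (0,3), (1,0), (1,3), (2,0), (2,3), (3,0), (3,3), (4,0), (4,3), (5,0), (5,3), (6,0), (6,3)}, so |H| = 14.

14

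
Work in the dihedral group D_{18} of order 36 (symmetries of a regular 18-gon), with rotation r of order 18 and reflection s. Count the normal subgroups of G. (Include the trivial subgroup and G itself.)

G has 45 subgroups. Checking conjugation-invariance by order — order 1: 1/1 normal; order 2: 1/19 normal; order 3: 1/1 normal; order 4: 0/9 normal; order 6: 1/7 normal; order 9: 1/1 normal; order 12: 0/3 normal; order 18: 3/3 normal; order 36: 1/1 normal.
Total normal subgroups: 9.

9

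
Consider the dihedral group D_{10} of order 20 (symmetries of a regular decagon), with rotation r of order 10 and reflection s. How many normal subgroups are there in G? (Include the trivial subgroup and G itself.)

G has 22 subgroups. Checking conjugation-invariance by order — order 1: 1/1 normal; order 2: 1/11 normal; order 4: 0/5 normal; order 5: 1/1 normal; order 10: 3/3 normal; order 20: 1/1 normal.
Total normal subgroups: 7.

7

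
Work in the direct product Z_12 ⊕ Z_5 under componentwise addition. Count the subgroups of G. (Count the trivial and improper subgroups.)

|G| = 60, so by Lagrange every subgroup order divides 60. Divisors: 1, 2, 3, 4, 5, 6, 10, 12, 15, 20, 30, 60.
Subgroups by order — order 1: 1; order 2: 1; order 3: 1; order 4: 1; order 5: 1; order 6: 1; order 10: 1; order 12: 1; order 15: 1; order 20: 1; order 30: 1; order 60: 1.
Total: 1 + 1 + 1 + 1 + 1 + 1 + 1 + 1 + 1 + 1 + 1 + 1 = 12.

12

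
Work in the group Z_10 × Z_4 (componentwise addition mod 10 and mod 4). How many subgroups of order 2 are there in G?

3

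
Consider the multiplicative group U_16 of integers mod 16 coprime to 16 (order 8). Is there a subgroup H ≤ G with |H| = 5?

No

5 does not divide |G| = 8, so by Lagrange no subgroup of order 5 exists.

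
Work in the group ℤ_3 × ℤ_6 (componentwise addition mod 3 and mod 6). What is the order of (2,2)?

3

The order of (2,2) in Z_3 × Z_6 is lcm(ord(2) in Z_3, ord(2) in Z_6).
ord(2) = 3 and ord(2) = 3, so |⟨(2,2)⟩| = lcm(3, 3) = 3.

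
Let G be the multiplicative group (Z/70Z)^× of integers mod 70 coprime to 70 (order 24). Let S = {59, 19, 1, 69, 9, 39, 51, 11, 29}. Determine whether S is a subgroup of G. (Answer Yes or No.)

No

|S| = 9 does not divide |G| = 24, so by Lagrange S is not a subgroup.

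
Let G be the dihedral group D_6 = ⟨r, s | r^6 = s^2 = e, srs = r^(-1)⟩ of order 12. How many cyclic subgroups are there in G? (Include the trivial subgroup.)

10

Group the elements of G by the cyclic subgroup they generate; each cyclic subgroup of order d accounts for φ(d) elements.
Cyclic subgroups by order — order 1: 1; order 2: 7; order 3: 1; order 6: 1.
Total: 10.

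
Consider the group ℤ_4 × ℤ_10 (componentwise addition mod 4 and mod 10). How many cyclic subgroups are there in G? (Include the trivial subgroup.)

Each element a generates a cyclic subgroup ⟨a⟩; distinct elements may generate the same one (a cyclic group of order d has φ(d) generators).
Cyclic subgroups by order — order 1: 1; order 2: 3; order 4: 2; order 5: 1; order 10: 3; order 20: 2.
Total: 12.

12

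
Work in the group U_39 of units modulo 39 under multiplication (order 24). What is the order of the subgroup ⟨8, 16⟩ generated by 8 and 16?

12

|⟨8⟩| = 4 and |⟨16⟩| = 3, so |H| is a multiple of lcm(4, 3) = 12 and divides |G| = 24.
Closing under the operation: H = {1, 2, 4, 5, 8, 10, 11, 16, 20, 22, 25, 32}, so |H| = 12.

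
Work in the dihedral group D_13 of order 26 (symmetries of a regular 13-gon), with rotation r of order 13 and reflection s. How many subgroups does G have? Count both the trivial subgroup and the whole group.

|G| = 26, so by Lagrange every subgroup order divides 26. Divisors: 1, 2, 13, 26.
Subgroups by order — order 1: 1; order 2: 13; order 13: 1; order 26: 1.
Total: 1 + 13 + 1 + 1 = 16.

16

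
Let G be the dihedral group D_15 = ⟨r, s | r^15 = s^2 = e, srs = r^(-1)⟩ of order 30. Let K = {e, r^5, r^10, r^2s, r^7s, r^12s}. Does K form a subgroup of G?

Yes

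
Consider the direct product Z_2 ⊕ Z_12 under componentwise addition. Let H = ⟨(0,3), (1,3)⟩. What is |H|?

|⟨(0,3)⟩| = 4 and |⟨(1,3)⟩| = 4, so |H| is a multiple of lcm(4, 4) = 4 and divides |G| = 24.
Closing under the operation: H = {(0,0), (0,3), (0,6), (0,9), (1,0), (1,3), (1,6), (1,9)}, so |H| = 8.

8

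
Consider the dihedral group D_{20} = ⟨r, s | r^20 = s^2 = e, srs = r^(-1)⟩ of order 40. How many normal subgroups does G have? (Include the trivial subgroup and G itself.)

G has 48 subgroups. Checking conjugation-invariance by order — order 1: 1/1 normal; order 2: 1/21 normal; order 4: 1/11 normal; order 5: 1/1 normal; order 8: 0/5 normal; order 10: 1/5 normal; order 20: 3/3 normal; order 40: 1/1 normal.
Total normal subgroups: 9.

9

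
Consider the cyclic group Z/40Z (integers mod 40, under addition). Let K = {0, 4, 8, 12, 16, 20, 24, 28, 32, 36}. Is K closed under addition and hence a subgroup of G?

|K| = 10 divides |G| = 40, consistent with Lagrange.
K contains the identity, every element's inverse is in K, and K is closed under +: it is a subgroup.
In fact K = ⟨4⟩.

Yes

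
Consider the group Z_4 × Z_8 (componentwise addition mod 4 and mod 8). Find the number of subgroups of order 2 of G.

|G| = 32 and 2 | 32, so subgroups of order 2 are possible by Lagrange.
The subgroups of order 2 are: {(0,0), (0,4)}; {(0,0), (2,0)}; {(0,0), (2,4)}.
So G has 3 subgroups of order 2.

3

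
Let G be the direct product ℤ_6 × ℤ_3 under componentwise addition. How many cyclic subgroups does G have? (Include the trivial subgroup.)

10

A cyclic subgroup of order d is generated by each of its φ(d) elements of order d, so the cyclic subgroups of order d number (#elements of order d)/φ(d).
Cyclic subgroups by order — order 1: 1; order 2: 1; order 3: 4; order 6: 4.
Total: 10.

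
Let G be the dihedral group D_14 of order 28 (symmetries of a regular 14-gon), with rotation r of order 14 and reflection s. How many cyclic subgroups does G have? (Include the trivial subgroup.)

A cyclic subgroup of order d is generated by each of its φ(d) elements of order d, so the cyclic subgroups of order d number (#elements of order d)/φ(d).
Cyclic subgroups by order — order 1: 1; order 2: 15; order 7: 1; order 14: 1.
Total: 18.

18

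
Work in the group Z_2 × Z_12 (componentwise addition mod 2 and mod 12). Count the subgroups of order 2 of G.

3

|G| = 24 and 2 | 24, so subgroups of order 2 are possible by Lagrange.
The subgroups of order 2 are: {(0,0), (0,6)}; {(0,0), (1,0)}; {(0,0), (1,6)}.
So G has 3 subgroups of order 2.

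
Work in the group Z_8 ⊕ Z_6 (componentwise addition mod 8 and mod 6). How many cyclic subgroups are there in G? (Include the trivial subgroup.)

16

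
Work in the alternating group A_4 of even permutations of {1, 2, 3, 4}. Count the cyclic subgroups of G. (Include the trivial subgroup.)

Group the elements of G by the cyclic subgroup they generate; each cyclic subgroup of order d accounts for φ(d) elements.
Cyclic subgroups by order — order 1: 1; order 2: 3; order 3: 4.
Total: 8.

8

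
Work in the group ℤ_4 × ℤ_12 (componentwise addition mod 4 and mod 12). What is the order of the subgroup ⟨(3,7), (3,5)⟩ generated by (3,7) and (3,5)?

|⟨(3,7)⟩| = 12 and |⟨(3,5)⟩| = 12, so |H| is a multiple of lcm(12, 12) = 12 and divides |G| = 48.
Closing under the operation: H = {(0,0), (0,2), (0,4), (0,6), (0,8), (0,10), (1,1), (1,3), (1,5), (1,7), (1,9), (1,11), (2,0), (2,2), (2,4), (2,6), (2,8), (2,10), (3,1), (3,3), (3,5), (3,7), (3,9), (3,11)}, so |H| = 24.

24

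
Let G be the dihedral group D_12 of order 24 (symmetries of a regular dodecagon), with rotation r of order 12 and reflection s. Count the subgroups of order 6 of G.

5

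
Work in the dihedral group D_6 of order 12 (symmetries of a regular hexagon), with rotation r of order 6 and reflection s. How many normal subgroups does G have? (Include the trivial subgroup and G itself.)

G has 16 subgroups. Checking conjugation-invariance by order — order 1: 1/1 normal; order 2: 1/7 normal; order 3: 1/1 normal; order 4: 0/3 normal; order 6: 3/3 normal; order 12: 1/1 normal.
Total normal subgroups: 7.

7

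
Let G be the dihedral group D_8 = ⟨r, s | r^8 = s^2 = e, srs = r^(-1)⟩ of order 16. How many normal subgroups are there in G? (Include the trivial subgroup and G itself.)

G has 19 subgroups. Checking conjugation-invariance by order — order 1: 1/1 normal; order 2: 1/9 normal; order 4: 1/5 normal; order 8: 3/3 normal; order 16: 1/1 normal.
Total normal subgroups: 7.

7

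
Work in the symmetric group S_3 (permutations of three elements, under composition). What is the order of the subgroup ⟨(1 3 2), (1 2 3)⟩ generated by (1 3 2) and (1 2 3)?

|⟨(1 3 2)⟩| = 3 and |⟨(1 2 3)⟩| = 3, so |H| is a multiple of lcm(3, 3) = 3 and divides |G| = 6.
Closing under the operation: H = {e, (1 2 3), (1 3 2)}, so |H| = 3.

3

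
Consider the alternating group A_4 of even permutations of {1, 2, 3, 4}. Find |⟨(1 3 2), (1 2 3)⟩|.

3

|⟨(1 3 2)⟩| = 3 and |⟨(1 2 3)⟩| = 3, so |H| is a multiple of lcm(3, 3) = 3 and divides |G| = 12.
Closing under the operation: H = {e, (1 2 3), (1 3 2)}, so |H| = 3.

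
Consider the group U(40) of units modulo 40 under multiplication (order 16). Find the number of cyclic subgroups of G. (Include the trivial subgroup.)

12

Each element a generates a cyclic subgroup ⟨a⟩; distinct elements may generate the same one (a cyclic group of order d has φ(d) generators).
Cyclic subgroups by order — order 1: 1; order 2: 7; order 4: 4.
Total: 12.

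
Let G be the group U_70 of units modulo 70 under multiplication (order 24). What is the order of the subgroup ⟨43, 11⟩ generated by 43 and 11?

12

|⟨43⟩| = 4 and |⟨11⟩| = 3, so |H| is a multiple of lcm(4, 3) = 12 and divides |G| = 24.
Closing under the operation: H = {1, 9, 11, 23, 29, 37, 39, 43, 51, 53, 57, 67}, so |H| = 12.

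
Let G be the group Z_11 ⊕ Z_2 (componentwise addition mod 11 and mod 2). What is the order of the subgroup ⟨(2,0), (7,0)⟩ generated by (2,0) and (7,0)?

11

|⟨(2,0)⟩| = 11 and |⟨(7,0)⟩| = 11, so |H| is a multiple of lcm(11, 11) = 11 and divides |G| = 22.
Closing under the operation: H = {(0,0), (1,0), (2,0), (3,0), (4,0), (5,0), (6,0), (7,0), (8,0), (9,0), (10,0)}, so |H| = 11.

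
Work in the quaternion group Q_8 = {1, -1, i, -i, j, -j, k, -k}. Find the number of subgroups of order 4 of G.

|G| = 8 and 4 | 8, so subgroups of order 4 are possible by Lagrange.
The subgroups of order 4 are: {1, -1, i, -i}; {1, -1, j, -j}; {1, -1, k, -k}.
So G has 3 subgroups of order 4.

3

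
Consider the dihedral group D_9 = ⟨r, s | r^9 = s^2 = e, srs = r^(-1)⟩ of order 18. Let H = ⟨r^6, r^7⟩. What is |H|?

9

|⟨r^6⟩| = 3 and |⟨r^7⟩| = 9, so |H| is a multiple of lcm(3, 9) = 9 and divides |G| = 18.
Closing under the operation: H = {e, r, r^2, r^3, r^4, r^5, r^6, r^7, r^8}, so |H| = 9.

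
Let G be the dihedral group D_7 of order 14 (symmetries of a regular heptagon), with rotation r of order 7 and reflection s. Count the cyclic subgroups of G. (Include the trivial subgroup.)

9

Group the elements of G by the cyclic subgroup they generate; each cyclic subgroup of order d accounts for φ(d) elements.
Cyclic subgroups by order — order 1: 1; order 2: 7; order 7: 1.
Total: 9.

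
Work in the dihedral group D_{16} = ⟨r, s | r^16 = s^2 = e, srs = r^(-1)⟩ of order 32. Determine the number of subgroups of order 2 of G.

|G| = 32 and 2 | 32, so subgroups of order 2 are possible by Lagrange.
The subgroups of order 2 are: {e, r^10s}; {e, r^11s}; {e, r^12s}; {e, r^13s}; … (17 in all).
So G has 17 subgroups of order 2.

17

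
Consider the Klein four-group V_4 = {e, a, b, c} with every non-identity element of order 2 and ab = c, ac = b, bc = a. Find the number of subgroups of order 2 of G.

|G| = 4 and 2 | 4, so subgroups of order 2 are possible by Lagrange.
The subgroups of order 2 are: {e, a}; {e, b}; {e, c}.
So G has 3 subgroups of order 2.

3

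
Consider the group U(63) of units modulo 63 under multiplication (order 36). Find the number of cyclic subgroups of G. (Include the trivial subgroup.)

20

A cyclic subgroup of order d is generated by each of its φ(d) elements of order d, so the cyclic subgroups of order d number (#elements of order d)/φ(d).
Cyclic subgroups by order — order 1: 1; order 2: 3; order 3: 4; order 6: 12.
Total: 20.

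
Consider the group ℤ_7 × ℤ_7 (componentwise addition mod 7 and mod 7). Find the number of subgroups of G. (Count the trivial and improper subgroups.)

10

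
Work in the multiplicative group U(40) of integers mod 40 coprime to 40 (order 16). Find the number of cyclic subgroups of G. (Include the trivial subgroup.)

A cyclic subgroup of order d is generated by each of its φ(d) elements of order d, so the cyclic subgroups of order d number (#elements of order d)/φ(d).
Cyclic subgroups by order — order 1: 1; order 2: 7; order 4: 4.
Total: 12.

12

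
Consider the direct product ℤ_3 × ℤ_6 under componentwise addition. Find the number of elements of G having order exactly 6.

8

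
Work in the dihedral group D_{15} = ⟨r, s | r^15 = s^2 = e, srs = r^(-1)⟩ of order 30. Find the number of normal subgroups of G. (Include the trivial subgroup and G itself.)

G has 28 subgroups. Checking conjugation-invariance by order — order 1: 1/1 normal; order 2: 0/15 normal; order 3: 1/1 normal; order 5: 1/1 normal; order 6: 0/5 normal; order 10: 0/3 normal; order 15: 1/1 normal; order 30: 1/1 normal.
Total normal subgroups: 5.

5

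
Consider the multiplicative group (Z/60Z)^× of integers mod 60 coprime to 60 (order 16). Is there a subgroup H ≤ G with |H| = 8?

Yes

8 | 16. A subgroup of order 8 is {1, 11, 13, 23, 37, 47, 49, 59}.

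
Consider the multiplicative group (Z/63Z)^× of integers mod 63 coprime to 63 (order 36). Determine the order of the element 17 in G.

Compute successive powers of 17 mod 63: 17, 37, 62, 46, 26, 1; 17^6 ≡ 1 (mod 63).
So |⟨17⟩| = 6.

6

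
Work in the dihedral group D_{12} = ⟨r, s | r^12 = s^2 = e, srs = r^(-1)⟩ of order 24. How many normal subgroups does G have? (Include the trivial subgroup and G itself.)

9

G has 34 subgroups. Checking conjugation-invariance by order — order 1: 1/1 normal; order 2: 1/13 normal; order 3: 1/1 normal; order 4: 1/7 normal; order 6: 1/5 normal; order 8: 0/3 normal; order 12: 3/3 normal; order 24: 1/1 normal.
Total normal subgroups: 9.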